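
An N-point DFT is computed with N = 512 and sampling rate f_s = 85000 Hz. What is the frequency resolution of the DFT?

DFT frequency resolution = f_s / N
= 85000 / 512 = 10625/64 Hz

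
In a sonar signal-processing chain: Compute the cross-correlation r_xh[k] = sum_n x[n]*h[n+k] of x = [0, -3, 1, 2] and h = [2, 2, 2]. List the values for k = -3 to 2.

Both sequences indexed from 0 and zero outside their support.
Lags with overlap: k = -3 to 2.
  r_xh[-3] = x[3]*h[0] = 4
  r_xh[-2] = x[2]*h[0] + x[3]*h[1] = 6
  r_xh[-1] = x[1]*h[0] + x[2]*h[1] + x[3]*h[2] = 0
  r_xh[0] = x[0]*h[0] + x[1]*h[1] + x[2]*h[2] = -4
  r_xh[1] = x[0]*h[1] + x[1]*h[2] = -6
  r_xh[2] = x[0]*h[2] = 0
r_xh = [4, 6, 0, -4, -6, 0] (for k = -3, ..., 2)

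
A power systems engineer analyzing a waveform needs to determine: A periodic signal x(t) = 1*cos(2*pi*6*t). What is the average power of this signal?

Average power of A*cos(wt) is A^2/2.
P = 1^2 / 2 = 1/2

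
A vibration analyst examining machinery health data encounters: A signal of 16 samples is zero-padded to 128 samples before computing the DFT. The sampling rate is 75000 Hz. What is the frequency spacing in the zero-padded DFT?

Original DFT: N = 16, resolution = f_s/N = 75000/16 = 9375/2 Hz
Zero-padded DFT: N = 128, resolution = f_s/N = 75000/128 = 9375/16 Hz
Zero-padding interpolates the spectrum (finer frequency grid)
but does NOT improve the true spectral resolution (ability to resolve close frequencies).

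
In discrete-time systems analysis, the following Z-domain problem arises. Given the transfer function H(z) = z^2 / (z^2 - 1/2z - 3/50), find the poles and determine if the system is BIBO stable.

Poles are roots of the denominator: z^2 - 1/2z - 3/50 = 0.
Quadratic formula: z = [-(-1/2) +/- sqrt((-1/2)^2 - 4*(-3/50))] / 2
Discriminant = 1/4 + 6/25 = 49/100; sqrt = 7/10.
z = (1/2 +/- 7/10) / 2 => z = 3/5 or z = -1/10.
|p1| = 1/10, |p2| = 3/5.
For BIBO stability, all poles must lie inside the unit circle (|p| < 1).
System is STABLE since both |p| < 1.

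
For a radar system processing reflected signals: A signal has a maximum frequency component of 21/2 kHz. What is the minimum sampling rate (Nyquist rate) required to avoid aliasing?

By the Nyquist-Shannon sampling theorem,
the minimum sampling rate (Nyquist rate) must be at least 2 * f_max.
Nyquist rate = 2 * 21/2 kHz = 21 kHz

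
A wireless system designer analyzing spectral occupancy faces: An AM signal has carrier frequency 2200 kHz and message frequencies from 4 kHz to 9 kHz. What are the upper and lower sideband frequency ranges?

Upper sideband (USB) = fc + [fm_low, fm_high] = 2200 + [4, 9] = [2204, 2209] kHz
Lower sideband (LSB) = fc - [fm_high, fm_low] = 2200 - [9, 4] = [2191, 2196] kHz
Total occupied spectrum: 2191 kHz to 2209 kHz (plus carrier at 2200 kHz)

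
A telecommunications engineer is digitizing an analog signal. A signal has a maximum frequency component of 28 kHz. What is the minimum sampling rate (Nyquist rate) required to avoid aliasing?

By the Nyquist-Shannon sampling theorem,
the minimum sampling rate (Nyquist rate) must be at least 2 * f_max.
Nyquist rate = 2 * 28 kHz = 56 kHz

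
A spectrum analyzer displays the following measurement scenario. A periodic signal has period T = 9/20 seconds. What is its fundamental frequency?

The fundamental frequency is the reciprocal of the period.
f = 1/T = 1/(9/20) = 20/9 Hz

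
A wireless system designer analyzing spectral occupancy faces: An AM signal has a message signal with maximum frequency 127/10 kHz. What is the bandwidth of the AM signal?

In AM (double-sideband), the bandwidth is twice the message frequency.
BW = 2 * f_m = 2 * 127/10 kHz = 127/5 kHz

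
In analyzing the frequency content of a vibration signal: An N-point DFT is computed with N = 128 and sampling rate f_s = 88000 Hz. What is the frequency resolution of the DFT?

DFT frequency resolution = f_s / N
= 88000 / 128 = 1375/2 Hz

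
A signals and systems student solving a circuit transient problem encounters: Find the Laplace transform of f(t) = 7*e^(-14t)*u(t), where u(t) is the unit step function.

Standard Laplace transform pair:
e^(-at)*u(t) <-> 1/(s+a)
With a = 14: L{7*e^(-14t)*u(t)} = 7/(s+14), ROC: Re(s) > -14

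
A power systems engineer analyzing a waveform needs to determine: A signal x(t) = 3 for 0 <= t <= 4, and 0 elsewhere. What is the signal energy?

Energy = integral of |x(t)|^2 dt over the signal duration
= 3^2 * 4 = 9 * 4 = 36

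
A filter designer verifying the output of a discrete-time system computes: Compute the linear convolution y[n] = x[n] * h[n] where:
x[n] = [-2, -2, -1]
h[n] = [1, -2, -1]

y[n] = sum_k x[k]*h[n-k]. Output length = len(x) + len(h) - 1 = 3 + 3 - 1 = 5.
y[0] = -2*1 = -2
y[1] = -2*1 + -2*-2 = 2
y[2] = -1*1 + -2*-2 + -2*-1 = 5
y[3] = -1*-2 + -2*-1 = 4
y[4] = -1*-1 = 1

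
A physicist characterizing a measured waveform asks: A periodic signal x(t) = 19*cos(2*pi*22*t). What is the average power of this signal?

Average power of A*cos(wt) is A^2/2.
P = 19^2 / 2 = 361/2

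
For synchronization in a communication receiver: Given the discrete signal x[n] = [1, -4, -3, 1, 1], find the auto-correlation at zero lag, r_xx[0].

The auto-correlation at zero lag r_xx[0] equals the signal energy.
r_xx[0] = sum of x[n]^2 = 1^2 + (-4)^2 + (-3)^2 + 1^2 + 1^2
= 1 + 16 + 9 + 1 + 1 = 28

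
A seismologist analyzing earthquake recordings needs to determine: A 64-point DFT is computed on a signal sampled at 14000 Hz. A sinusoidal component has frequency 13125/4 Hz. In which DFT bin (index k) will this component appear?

DFT frequency resolution = f_s/N = 14000/64 = 875/4 Hz
Bin index k = f_signal / resolution = 13125/4 / 875/4 = 15
The signal frequency 13125/4 Hz falls in DFT bin k = 15.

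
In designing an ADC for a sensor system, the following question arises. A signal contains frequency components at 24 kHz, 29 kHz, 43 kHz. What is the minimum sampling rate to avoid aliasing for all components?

The highest frequency component is f_max = 43 kHz.
Nyquist rate = 2 * f_max = 2 * 43 kHz = 86 kHz.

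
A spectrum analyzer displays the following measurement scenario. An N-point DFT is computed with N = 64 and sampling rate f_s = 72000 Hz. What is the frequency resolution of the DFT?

DFT frequency resolution = f_s / N
= 72000 / 64 = 1125 Hz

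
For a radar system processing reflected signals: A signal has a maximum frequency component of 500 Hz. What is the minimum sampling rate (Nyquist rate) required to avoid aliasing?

By the Nyquist-Shannon sampling theorem,
the minimum sampling rate (Nyquist rate) must be at least 2 * f_max.
Nyquist rate = 2 * 500 Hz = 1000 Hz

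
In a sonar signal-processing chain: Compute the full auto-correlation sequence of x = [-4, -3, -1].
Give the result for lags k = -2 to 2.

r_xx[k] = sum_m x[m]*x[m+k], indexed from 0, for k = -2 to 2:
  r_xx[-2] = x[2]*x[0] = 4
  r_xx[-1] = x[1]*x[0] + x[2]*x[1] = 15
  r_xx[0] = x[0]*x[0] + x[1]*x[1] + x[2]*x[2] = 26
  r_xx[1] = x[0]*x[1] + x[1]*x[2] = 15
  r_xx[2] = x[0]*x[2] = 4
r_xx = [4, 15, 26, 15, 4]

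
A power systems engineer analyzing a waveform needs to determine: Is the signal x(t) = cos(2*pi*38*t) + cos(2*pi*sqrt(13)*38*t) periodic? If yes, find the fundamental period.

f1 = 38 Hz, f2 = 38*sqrt(13) Hz
Ratio f2/f1 = sqrt(13), which is irrational.
Since the frequency ratio is irrational, no common period exists.
The signal is not periodic.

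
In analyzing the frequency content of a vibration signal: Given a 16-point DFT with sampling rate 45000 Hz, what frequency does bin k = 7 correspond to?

The frequency of DFT bin k is: f_k = k * f_s / N
f_7 = 7 * 45000 / 16 = 39375/2 Hz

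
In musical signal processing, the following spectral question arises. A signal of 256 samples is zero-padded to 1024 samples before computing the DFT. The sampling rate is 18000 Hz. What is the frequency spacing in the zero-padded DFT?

Original DFT: N = 256, resolution = f_s/N = 18000/256 = 1125/16 Hz
Zero-padded DFT: N = 1024, resolution = f_s/N = 18000/1024 = 1125/64 Hz
Zero-padding interpolates the spectrum (finer frequency grid)
but does NOT improve the true spectral resolution (ability to resolve close frequencies).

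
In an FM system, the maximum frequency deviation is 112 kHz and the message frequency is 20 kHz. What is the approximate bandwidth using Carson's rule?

Carson's rule: BW = 2*(delta_f + f_m)
= 2*(112 + 20) kHz = 264 kHz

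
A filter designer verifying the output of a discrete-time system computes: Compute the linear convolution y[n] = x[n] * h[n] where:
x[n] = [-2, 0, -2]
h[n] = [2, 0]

y[n] = sum_k x[k]*h[n-k]. Output length = len(x) + len(h) - 1 = 3 + 2 - 1 = 4.
y[0] = -2*2 = -4
y[1] = 0*2 + -2*0 = 0
y[2] = -2*2 + 0*0 = -4
y[3] = -2*0 = 0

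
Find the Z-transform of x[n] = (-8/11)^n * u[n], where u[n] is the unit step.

The Z-transform of a^n * u[n] is z/(z-a) for |z| > |a|.
Here a = -8/11, so X(z) = z/(z - (-8/11)) = 11z/(11z + 8)
ROC: |z| > 8/11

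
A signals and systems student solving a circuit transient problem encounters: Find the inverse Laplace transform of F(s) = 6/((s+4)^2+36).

Standard pair: w/((s+a)^2+w^2) <-> e^(-at)*sin(wt)*u(t)
With a=4, w=6: f(t) = e^(-4t)*sin(6t)*u(t)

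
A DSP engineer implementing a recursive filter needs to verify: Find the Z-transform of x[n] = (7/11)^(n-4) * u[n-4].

Time-shifting property: if X(z) = Z{x[n]}, then Z{x[n-d]} = z^(-d) * X(z)
X(z) = z/(z - 7/11) for x[n] = (7/11)^n * u[n]
Z{x[n-4]} = z^(-4) * z/(z - 7/11) = z^(-3)/(z - 7/11)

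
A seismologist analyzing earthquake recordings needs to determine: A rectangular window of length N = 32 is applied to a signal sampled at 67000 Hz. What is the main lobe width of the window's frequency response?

For a rectangular window of length N,
the main lobe width in frequency is 2*f_s/N.
= 2*67000/32 = 8375/2 Hz
This determines the minimum frequency separation for resolving two sinusoids.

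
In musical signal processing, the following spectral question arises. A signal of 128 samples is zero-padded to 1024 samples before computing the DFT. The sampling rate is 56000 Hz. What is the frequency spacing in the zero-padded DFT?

Original DFT: N = 128, resolution = f_s/N = 56000/128 = 875/2 Hz
Zero-padded DFT: N = 1024, resolution = f_s/N = 56000/1024 = 875/16 Hz
Zero-padding interpolates the spectrum (finer frequency grid)
but does NOT improve the true spectral resolution (ability to resolve close frequencies).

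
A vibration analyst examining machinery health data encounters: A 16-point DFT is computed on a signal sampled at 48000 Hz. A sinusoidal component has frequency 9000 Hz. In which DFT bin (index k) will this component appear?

DFT frequency resolution = f_s/N = 48000/16 = 3000 Hz
Bin index k = f_signal / resolution = 9000 / 3000 = 3
The signal frequency 9000 Hz falls in DFT bin k = 3.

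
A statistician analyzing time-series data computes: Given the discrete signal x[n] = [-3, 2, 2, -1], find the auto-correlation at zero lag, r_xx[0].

The auto-correlation at zero lag r_xx[0] equals the signal energy.
r_xx[0] = sum of x[n]^2 = (-3)^2 + 2^2 + 2^2 + (-1)^2
= 9 + 4 + 4 + 1 = 18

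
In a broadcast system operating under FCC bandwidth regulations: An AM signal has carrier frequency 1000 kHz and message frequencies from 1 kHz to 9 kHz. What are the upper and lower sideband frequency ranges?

Upper sideband (USB) = fc + [fm_low, fm_high] = 1000 + [1, 9] = [1001, 1009] kHz
Lower sideband (LSB) = fc - [fm_high, fm_low] = 1000 - [9, 1] = [991, 999] kHz
Total occupied spectrum: 991 kHz to 1009 kHz (plus carrier at 1000 kHz)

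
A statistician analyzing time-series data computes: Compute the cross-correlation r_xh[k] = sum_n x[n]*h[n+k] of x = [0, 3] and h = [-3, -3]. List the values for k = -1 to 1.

Both sequences indexed from 0 and zero outside their support.
Lags with overlap: k = -1 to 1.
  r_xh[-1] = x[1]*h[0] = -9
  r_xh[0] = x[0]*h[0] + x[1]*h[1] = -9
  r_xh[1] = x[0]*h[1] = 0
r_xh = [-9, -9, 0] (for k = -1, ..., 1)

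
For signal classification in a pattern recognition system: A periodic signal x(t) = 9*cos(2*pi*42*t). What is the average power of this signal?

Average power of A*cos(wt) is A^2/2.
P = 9^2 / 2 = 81/2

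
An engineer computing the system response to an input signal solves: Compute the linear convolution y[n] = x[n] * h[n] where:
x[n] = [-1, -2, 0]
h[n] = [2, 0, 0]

y[n] = sum_k x[k]*h[n-k]. Output length = len(x) + len(h) - 1 = 3 + 3 - 1 = 5.
y[0] = -1*2 = -2
y[1] = -2*2 + -1*0 = -4
y[2] = 0*2 + -2*0 + -1*0 = 0
y[3] = 0*0 + -2*0 = 0
y[4] = 0*0 = 0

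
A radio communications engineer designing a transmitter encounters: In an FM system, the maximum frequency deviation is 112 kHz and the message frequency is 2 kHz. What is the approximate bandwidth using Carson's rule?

Carson's rule: BW = 2*(delta_f + f_m)
= 2*(112 + 2) kHz = 228 kHz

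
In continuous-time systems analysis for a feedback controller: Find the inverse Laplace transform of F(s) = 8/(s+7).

Standard pair: k/(s+a) <-> k*e^(-at)*u(t)
With k=8, a=7: f(t) = 8*e^(-7t)*u(t)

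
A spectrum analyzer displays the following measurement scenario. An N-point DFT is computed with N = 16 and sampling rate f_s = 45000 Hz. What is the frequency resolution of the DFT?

DFT frequency resolution = f_s / N
= 45000 / 16 = 5625/2 Hz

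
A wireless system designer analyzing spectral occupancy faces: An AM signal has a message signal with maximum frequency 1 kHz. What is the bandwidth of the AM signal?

In AM (double-sideband), the bandwidth is twice the message frequency.
BW = 2 * f_m = 2 * 1 kHz = 2 kHz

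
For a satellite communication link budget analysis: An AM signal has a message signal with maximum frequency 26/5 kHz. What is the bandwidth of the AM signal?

In AM (double-sideband), the bandwidth is twice the message frequency.
BW = 2 * f_m = 2 * 26/5 kHz = 52/5 kHz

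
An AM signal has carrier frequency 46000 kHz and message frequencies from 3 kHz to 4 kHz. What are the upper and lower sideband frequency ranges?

Upper sideband (USB) = fc + [fm_low, fm_high] = 46000 + [3, 4] = [46003, 46004] kHz
Lower sideband (LSB) = fc - [fm_high, fm_low] = 46000 - [4, 3] = [45996, 45997] kHz
Total occupied spectrum: 45996 kHz to 46004 kHz (plus carrier at 46000 kHz)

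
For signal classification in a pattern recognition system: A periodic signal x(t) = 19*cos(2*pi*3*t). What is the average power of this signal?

Average power of A*cos(wt) is A^2/2.
P = 19^2 / 2 = 361/2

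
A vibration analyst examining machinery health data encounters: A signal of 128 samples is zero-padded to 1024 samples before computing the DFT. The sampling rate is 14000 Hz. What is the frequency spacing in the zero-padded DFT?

Original DFT: N = 128, resolution = f_s/N = 14000/128 = 875/8 Hz
Zero-padded DFT: N = 1024, resolution = f_s/N = 14000/1024 = 875/64 Hz
Zero-padding interpolates the spectrum (finer frequency grid)
but does NOT improve the true spectral resolution (ability to resolve close frequencies).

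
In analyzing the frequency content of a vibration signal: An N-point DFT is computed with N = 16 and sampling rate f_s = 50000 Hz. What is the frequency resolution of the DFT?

DFT frequency resolution = f_s / N
= 50000 / 16 = 3125 Hz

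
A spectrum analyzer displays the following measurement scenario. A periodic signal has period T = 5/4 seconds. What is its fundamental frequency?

The fundamental frequency is the reciprocal of the period.
f = 1/T = 1/(5/4) = 4/5 Hz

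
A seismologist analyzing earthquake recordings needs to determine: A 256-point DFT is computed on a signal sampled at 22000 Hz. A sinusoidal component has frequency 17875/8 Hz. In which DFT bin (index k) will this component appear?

DFT frequency resolution = f_s/N = 22000/256 = 1375/16 Hz
Bin index k = f_signal / resolution = 17875/8 / 1375/16 = 26
The signal frequency 17875/8 Hz falls in DFT bin k = 26.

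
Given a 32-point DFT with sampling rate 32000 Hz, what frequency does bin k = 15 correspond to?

The frequency of DFT bin k is: f_k = k * f_s / N
f_15 = 15 * 32000 / 32 = 15000 Hz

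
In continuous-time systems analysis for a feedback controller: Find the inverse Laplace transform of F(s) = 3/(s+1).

Standard pair: k/(s+a) <-> k*e^(-at)*u(t)
With k=3, a=1: f(t) = 3*e^(-t)*u(t)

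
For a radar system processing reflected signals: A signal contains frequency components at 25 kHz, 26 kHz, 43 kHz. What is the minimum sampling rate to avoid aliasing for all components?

The highest frequency component is f_max = 43 kHz.
Nyquist rate = 2 * f_max = 2 * 43 kHz = 86 kHz.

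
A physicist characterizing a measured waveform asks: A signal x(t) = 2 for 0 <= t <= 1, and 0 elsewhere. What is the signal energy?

Energy = integral of |x(t)|^2 dt over the signal duration
= 2^2 * 1 = 4 * 1 = 4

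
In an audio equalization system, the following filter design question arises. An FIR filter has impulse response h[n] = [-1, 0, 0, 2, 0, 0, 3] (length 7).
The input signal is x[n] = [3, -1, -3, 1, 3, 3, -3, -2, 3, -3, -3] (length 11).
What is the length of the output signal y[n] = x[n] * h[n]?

For linear convolution, the output length is:
len(y) = len(x) + len(h) - 1 = 11 + 7 - 1 = 17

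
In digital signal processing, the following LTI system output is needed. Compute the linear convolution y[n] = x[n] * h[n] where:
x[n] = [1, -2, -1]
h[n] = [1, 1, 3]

y[n] = sum_k x[k]*h[n-k]. Output length = len(x) + len(h) - 1 = 3 + 3 - 1 = 5.
y[0] = 1*1 = 1
y[1] = -2*1 + 1*1 = -1
y[2] = -1*1 + -2*1 + 1*3 = 0
y[3] = -1*1 + -2*3 = -7
y[4] = -1*3 = -3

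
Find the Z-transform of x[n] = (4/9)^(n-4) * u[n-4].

Time-shifting property: if X(z) = Z{x[n]}, then Z{x[n-d]} = z^(-d) * X(z)
X(z) = z/(z - 4/9) for x[n] = (4/9)^n * u[n]
Z{x[n-4]} = z^(-4) * z/(z - 4/9) = z^(-3)/(z - 4/9)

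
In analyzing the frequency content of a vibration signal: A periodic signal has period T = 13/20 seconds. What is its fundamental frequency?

The fundamental frequency is the reciprocal of the period.
f = 1/T = 1/(13/20) = 20/13 Hz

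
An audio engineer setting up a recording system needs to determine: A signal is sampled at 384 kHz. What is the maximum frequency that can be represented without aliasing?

The maximum frequency that can be represented without aliasing
is the Nyquist frequency: f_max = f_s / 2 = 384 kHz / 2 = 192 kHz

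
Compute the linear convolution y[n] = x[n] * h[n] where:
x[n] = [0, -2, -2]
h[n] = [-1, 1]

y[n] = sum_k x[k]*h[n-k]. Output length = len(x) + len(h) - 1 = 3 + 2 - 1 = 4.
y[0] = 0*-1 = 0
y[1] = -2*-1 + 0*1 = 2
y[2] = -2*-1 + -2*1 = 0
y[3] = -2*1 = -2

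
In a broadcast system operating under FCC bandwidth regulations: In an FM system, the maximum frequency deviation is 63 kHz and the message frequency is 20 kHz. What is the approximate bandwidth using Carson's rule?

Carson's rule: BW = 2*(delta_f + f_m)
= 2*(63 + 20) kHz = 166 kHz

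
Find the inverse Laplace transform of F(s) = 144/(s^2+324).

Standard pair: w/(s^2+w^2) <-> sin(wt)*u(t)
Recognize w^2 = 324, so w = 18; numerator 144 = 8*18.
f(t) = 8*sin(18t)*u(t)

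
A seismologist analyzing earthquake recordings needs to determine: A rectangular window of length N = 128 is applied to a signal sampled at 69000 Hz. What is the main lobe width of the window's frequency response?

For a rectangular window of length N,
the main lobe width in frequency is 2*f_s/N.
= 2*69000/128 = 8625/8 Hz
This determines the minimum frequency separation for resolving two sinusoids.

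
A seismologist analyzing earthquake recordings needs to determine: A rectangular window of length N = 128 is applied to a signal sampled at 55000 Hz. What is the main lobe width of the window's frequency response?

For a rectangular window of length N,
the main lobe width in frequency is 2*f_s/N.
= 2*55000/128 = 6875/8 Hz
This determines the minimum frequency separation for resolving two sinusoids.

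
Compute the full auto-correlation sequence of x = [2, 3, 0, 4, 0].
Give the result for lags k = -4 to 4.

r_xx[k] = sum_m x[m]*x[m+k], indexed from 0, for k = -4 to 4:
  r_xx[-4] = x[4]*x[0] = 0
  r_xx[-3] = x[3]*x[0] + x[4]*x[1] = 8
  r_xx[-2] = x[2]*x[0] + x[3]*x[1] + x[4]*x[2] = 12
  r_xx[-1] = x[1]*x[0] + x[2]*x[1] + x[3]*x[2] + x[4]*x[3] = 6
  r_xx[0] = x[0]*x[0] + x[1]*x[1] + x[2]*x[2] + x[3]*x[3] + x[4]*x[4] = 29
  r_xx[1] = x[0]*x[1] + x[1]*x[2] + x[2]*x[3] + x[3]*x[4] = 6
  r_xx[2] = x[0]*x[2] + x[1]*x[3] + x[2]*x[4] = 12
  r_xx[3] = x[0]*x[3] + x[1]*x[4] = 8
  r_xx[4] = x[0]*x[4] = 0
r_xx = [0, 8, 12, 6, 29, 6, 12, 8, 0]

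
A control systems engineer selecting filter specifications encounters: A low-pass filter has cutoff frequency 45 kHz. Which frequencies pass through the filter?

A low-pass filter passes all frequencies below the cutoff frequency 45 kHz and attenuates higher frequencies.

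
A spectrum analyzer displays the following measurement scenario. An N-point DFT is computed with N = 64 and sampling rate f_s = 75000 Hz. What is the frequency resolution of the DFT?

DFT frequency resolution = f_s / N
= 75000 / 64 = 9375/8 Hz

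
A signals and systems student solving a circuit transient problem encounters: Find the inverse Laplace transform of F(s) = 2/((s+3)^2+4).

Standard pair: w/((s+a)^2+w^2) <-> e^(-at)*sin(wt)*u(t)
With a=3, w=2: f(t) = e^(-3t)*sin(2t)*u(t)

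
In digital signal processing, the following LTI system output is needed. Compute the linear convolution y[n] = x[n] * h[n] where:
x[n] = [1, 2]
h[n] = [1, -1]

y[n] = sum_k x[k]*h[n-k]. Output length = len(x) + len(h) - 1 = 2 + 2 - 1 = 3.
y[0] = 1*1 = 1
y[1] = 2*1 + 1*-1 = 1
y[2] = 2*-1 = -2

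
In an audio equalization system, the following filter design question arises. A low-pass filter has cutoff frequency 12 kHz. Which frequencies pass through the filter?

A low-pass filter passes all frequencies below the cutoff frequency 12 kHz and attenuates higher frequencies.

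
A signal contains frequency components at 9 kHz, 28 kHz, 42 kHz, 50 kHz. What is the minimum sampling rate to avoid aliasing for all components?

The highest frequency component is f_max = 50 kHz.
Nyquist rate = 2 * f_max = 2 * 50 kHz = 100 kHz.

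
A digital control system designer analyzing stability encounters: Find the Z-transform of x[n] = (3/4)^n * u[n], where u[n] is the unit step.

The Z-transform of a^n * u[n] is z/(z-a) for |z| > |a|.
Here a = 3/4, so X(z) = z/(z - (3/4)) = 4z/(4z - 3)
ROC: |z| > 3/4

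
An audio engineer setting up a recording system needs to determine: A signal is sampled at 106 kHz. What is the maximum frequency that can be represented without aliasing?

The maximum frequency that can be represented without aliasing
is the Nyquist frequency: f_max = f_s / 2 = 106 kHz / 2 = 53 kHz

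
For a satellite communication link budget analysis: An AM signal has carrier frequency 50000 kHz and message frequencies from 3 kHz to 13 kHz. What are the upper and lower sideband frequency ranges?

Upper sideband (USB) = fc + [fm_low, fm_high] = 50000 + [3, 13] = [50003, 50013] kHz
Lower sideband (LSB) = fc - [fm_high, fm_low] = 50000 - [13, 3] = [49987, 49997] kHz
Total occupied spectrum: 49987 kHz to 50013 kHz (plus carrier at 50000 kHz)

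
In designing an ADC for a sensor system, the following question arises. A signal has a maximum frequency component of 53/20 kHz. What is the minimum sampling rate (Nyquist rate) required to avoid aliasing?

By the Nyquist-Shannon sampling theorem,
the minimum sampling rate (Nyquist rate) must be at least 2 * f_max.
Nyquist rate = 2 * 53/20 kHz = 53/10 kHz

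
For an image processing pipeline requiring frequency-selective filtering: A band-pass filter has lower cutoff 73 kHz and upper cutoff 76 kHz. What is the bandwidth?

Bandwidth = f_high - f_low
= 76 kHz - 73 kHz = 3 kHz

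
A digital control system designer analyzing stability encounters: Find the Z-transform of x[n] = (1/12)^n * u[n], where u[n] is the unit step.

The Z-transform of a^n * u[n] is z/(z-a) for |z| > |a|.
Here a = 1/12, so X(z) = z/(z - (1/12)) = 12z/(12z - 1)
ROC: |z| > 1/12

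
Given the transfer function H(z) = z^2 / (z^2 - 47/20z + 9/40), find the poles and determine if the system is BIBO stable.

Poles are roots of the denominator: z^2 - 47/20z + 9/40 = 0.
Quadratic formula: z = [-(-47/20) +/- sqrt((-47/20)^2 - 4*(9/40))] / 2
Discriminant = 2209/400 - 9/10 = 1849/400; sqrt = 43/20.
z = (47/20 +/- 43/20) / 2 => z = 9/4 or z = 1/10.
|p1| = 9/4, |p2| = 1/10.
For BIBO stability, all poles must lie inside the unit circle (|p| < 1).
System is UNSTABLE since at least one |p| >= 1.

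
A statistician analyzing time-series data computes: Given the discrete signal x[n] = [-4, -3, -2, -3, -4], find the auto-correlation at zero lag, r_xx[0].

The auto-correlation at zero lag r_xx[0] equals the signal energy.
r_xx[0] = sum of x[n]^2 = (-4)^2 + (-3)^2 + (-2)^2 + (-3)^2 + (-4)^2
= 16 + 9 + 4 + 9 + 16 = 54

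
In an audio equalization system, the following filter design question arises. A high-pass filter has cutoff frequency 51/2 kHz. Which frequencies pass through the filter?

A high-pass filter passes all frequencies above the cutoff frequency 51/2 kHz and attenuates lower frequencies.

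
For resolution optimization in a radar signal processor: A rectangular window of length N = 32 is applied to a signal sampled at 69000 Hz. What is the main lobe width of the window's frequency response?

For a rectangular window of length N,
the main lobe width in frequency is 2*f_s/N.
= 2*69000/32 = 8625/2 Hz
This determines the minimum frequency separation for resolving two sinusoids.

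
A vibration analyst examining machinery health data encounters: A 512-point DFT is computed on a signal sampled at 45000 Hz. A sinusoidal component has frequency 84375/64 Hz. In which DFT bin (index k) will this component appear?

DFT frequency resolution = f_s/N = 45000/512 = 5625/64 Hz
Bin index k = f_signal / resolution = 84375/64 / 5625/64 = 15
The signal frequency 84375/64 Hz falls in DFT bin k = 15.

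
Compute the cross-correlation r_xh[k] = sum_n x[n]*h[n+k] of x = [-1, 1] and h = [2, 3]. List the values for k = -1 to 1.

Both sequences indexed from 0 and zero outside their support.
Lags with overlap: k = -1 to 1.
  r_xh[-1] = x[1]*h[0] = 2
  r_xh[0] = x[0]*h[0] + x[1]*h[1] = 1
  r_xh[1] = x[0]*h[1] = -3
r_xh = [2, 1, -3] (for k = -1, ..., 1)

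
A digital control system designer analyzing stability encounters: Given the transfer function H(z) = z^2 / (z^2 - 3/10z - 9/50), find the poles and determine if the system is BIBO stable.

Poles are roots of the denominator: z^2 - 3/10z - 9/50 = 0.
Quadratic formula: z = [-(-3/10) +/- sqrt((-3/10)^2 - 4*(-9/50))] / 2
Discriminant = 9/100 + 18/25 = 81/100; sqrt = 9/10.
z = (3/10 +/- 9/10) / 2 => z = 3/5 or z = -3/10.
|p1| = 3/10, |p2| = 3/5.
For BIBO stability, all poles must lie inside the unit circle (|p| < 1).
System is STABLE since both |p| < 1.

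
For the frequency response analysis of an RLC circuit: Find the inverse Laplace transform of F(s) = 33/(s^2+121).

Standard pair: w/(s^2+w^2) <-> sin(wt)*u(t)
Recognize w^2 = 121, so w = 11; numerator 33 = 3*11.
f(t) = 3*sin(11t)*u(t)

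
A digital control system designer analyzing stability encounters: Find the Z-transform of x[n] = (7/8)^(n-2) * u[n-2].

Time-shifting property: if X(z) = Z{x[n]}, then Z{x[n-d]} = z^(-d) * X(z)
X(z) = z/(z - 7/8) for x[n] = (7/8)^n * u[n]
Z{x[n-2]} = z^(-2) * z/(z - 7/8) = z^(-1)/(z - 7/8)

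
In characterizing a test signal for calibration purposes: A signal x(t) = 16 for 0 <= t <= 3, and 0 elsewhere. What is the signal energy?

Energy = integral of |x(t)|^2 dt over the signal duration
= 16^2 * 3 = 256 * 3 = 768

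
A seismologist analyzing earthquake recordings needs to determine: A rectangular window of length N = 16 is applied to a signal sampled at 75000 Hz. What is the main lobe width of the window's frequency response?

For a rectangular window of length N,
the main lobe width in frequency is 2*f_s/N.
= 2*75000/16 = 9375 Hz
This determines the minimum frequency separation for resolving two sinusoids.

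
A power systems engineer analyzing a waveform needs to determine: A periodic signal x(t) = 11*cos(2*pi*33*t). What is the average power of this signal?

Average power of A*cos(wt) is A^2/2.
P = 11^2 / 2 = 121/2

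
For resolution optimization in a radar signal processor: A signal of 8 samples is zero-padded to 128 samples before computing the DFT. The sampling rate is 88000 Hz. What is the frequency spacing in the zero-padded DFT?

Original DFT: N = 8, resolution = f_s/N = 88000/8 = 11000 Hz
Zero-padded DFT: N = 128, resolution = f_s/N = 88000/128 = 1375/2 Hz
Zero-padding interpolates the spectrum (finer frequency grid)
but does NOT improve the true spectral resolution (ability to resolve close frequencies).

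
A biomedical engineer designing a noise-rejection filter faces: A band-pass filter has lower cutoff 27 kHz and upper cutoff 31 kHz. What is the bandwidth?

Bandwidth = f_high - f_low
= 31 kHz - 27 kHz = 4 kHz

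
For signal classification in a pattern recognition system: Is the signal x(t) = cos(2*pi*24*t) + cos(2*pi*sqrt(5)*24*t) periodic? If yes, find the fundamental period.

f1 = 24 Hz, f2 = 24*sqrt(5) Hz
Ratio f2/f1 = sqrt(5), which is irrational.
Since the frequency ratio is irrational, no common period exists.
The signal is not periodic.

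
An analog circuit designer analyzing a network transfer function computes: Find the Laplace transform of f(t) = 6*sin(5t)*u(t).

Standard pair: sin(wt)*u(t) <-> w/(s^2+w^2)
With w = 5: L{6*sin(5t)*u(t)} = 30/(s^2+25)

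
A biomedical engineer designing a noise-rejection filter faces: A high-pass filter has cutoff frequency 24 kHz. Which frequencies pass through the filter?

A high-pass filter passes all frequencies above the cutoff frequency 24 kHz and attenuates lower frequencies.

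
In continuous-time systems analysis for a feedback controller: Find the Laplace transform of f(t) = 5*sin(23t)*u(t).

Standard pair: sin(wt)*u(t) <-> w/(s^2+w^2)
With w = 23: L{5*sin(23t)*u(t)} = 115/(s^2+529)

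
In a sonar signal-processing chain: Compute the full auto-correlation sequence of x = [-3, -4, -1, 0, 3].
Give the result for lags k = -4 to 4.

r_xx[k] = sum_m x[m]*x[m+k], indexed from 0, for k = -4 to 4:
  r_xx[-4] = x[4]*x[0] = -9
  r_xx[-3] = x[3]*x[0] + x[4]*x[1] = -12
  r_xx[-2] = x[2]*x[0] + x[3]*x[1] + x[4]*x[2] = 0
  r_xx[-1] = x[1]*x[0] + x[2]*x[1] + x[3]*x[2] + x[4]*x[3] = 16
  r_xx[0] = x[0]*x[0] + x[1]*x[1] + x[2]*x[2] + x[3]*x[3] + x[4]*x[4] = 35
  r_xx[1] = x[0]*x[1] + x[1]*x[2] + x[2]*x[3] + x[3]*x[4] = 16
  r_xx[2] = x[0]*x[2] + x[1]*x[3] + x[2]*x[4] = 0
  r_xx[3] = x[0]*x[3] + x[1]*x[4] = -12
  r_xx[4] = x[0]*x[4] = -9
r_xx = [-9, -12, 0, 16, 35, 16, 0, -12, -9]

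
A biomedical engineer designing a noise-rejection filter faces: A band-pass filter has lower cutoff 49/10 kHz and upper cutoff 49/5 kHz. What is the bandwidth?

Bandwidth = f_high - f_low
= 49/5 kHz - 49/10 kHz = 49/10 kHz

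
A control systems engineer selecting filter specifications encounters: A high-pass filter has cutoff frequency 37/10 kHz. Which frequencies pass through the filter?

A high-pass filter passes all frequencies above the cutoff frequency 37/10 kHz and attenuates lower frequencies.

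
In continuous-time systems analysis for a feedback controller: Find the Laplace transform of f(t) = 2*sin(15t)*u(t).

Standard pair: sin(wt)*u(t) <-> w/(s^2+w^2)
With w = 15: L{2*sin(15t)*u(t)} = 30/(s^2+225)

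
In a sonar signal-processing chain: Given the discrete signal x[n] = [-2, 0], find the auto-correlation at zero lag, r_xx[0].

The auto-correlation at zero lag r_xx[0] equals the signal energy.
r_xx[0] = sum of x[n]^2 = (-2)^2 + 0^2
= 4 + 0 = 4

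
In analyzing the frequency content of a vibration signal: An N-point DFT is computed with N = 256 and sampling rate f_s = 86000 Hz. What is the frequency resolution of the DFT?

DFT frequency resolution = f_s / N
= 86000 / 256 = 5375/16 Hz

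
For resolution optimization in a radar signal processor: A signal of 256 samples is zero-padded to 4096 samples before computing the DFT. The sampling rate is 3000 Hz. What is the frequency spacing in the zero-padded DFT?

Original DFT: N = 256, resolution = f_s/N = 3000/256 = 375/32 Hz
Zero-padded DFT: N = 4096, resolution = f_s/N = 3000/4096 = 375/512 Hz
Zero-padding interpolates the spectrum (finer frequency grid)
but does NOT improve the true spectral resolution (ability to resolve close frequencies).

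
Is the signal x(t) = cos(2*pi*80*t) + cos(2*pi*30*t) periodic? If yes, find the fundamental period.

f1 = 80 Hz, f2 = 30 Hz
Period T1 = 1/80, T2 = 1/30
Ratio T1/T2 = 30/80, which is rational.
The signal is periodic with fundamental period T = 1/GCD(80,30) = 1/10 s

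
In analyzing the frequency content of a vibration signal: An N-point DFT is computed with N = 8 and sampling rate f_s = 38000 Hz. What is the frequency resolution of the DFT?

DFT frequency resolution = f_s / N
= 38000 / 8 = 4750 Hz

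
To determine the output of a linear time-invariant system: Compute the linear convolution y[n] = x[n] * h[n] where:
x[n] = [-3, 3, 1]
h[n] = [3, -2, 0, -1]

y[n] = sum_k x[k]*h[n-k]. Output length = len(x) + len(h) - 1 = 3 + 4 - 1 = 6.
y[0] = -3*3 = -9
y[1] = 3*3 + -3*-2 = 15
y[2] = 1*3 + 3*-2 + -3*0 = -3
y[3] = 1*-2 + 3*0 + -3*-1 = 1
y[4] = 1*0 + 3*-1 = -3
y[5] = 1*-1 = -1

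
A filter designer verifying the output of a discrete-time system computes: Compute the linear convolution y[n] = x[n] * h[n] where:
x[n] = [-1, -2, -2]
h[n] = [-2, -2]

y[n] = sum_k x[k]*h[n-k]. Output length = len(x) + len(h) - 1 = 3 + 2 - 1 = 4.
y[0] = -1*-2 = 2
y[1] = -2*-2 + -1*-2 = 6
y[2] = -2*-2 + -2*-2 = 8
y[3] = -2*-2 = 4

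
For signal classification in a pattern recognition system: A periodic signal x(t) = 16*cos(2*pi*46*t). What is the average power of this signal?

Average power of A*cos(wt) is A^2/2.
P = 16^2 / 2 = 256/2 = 128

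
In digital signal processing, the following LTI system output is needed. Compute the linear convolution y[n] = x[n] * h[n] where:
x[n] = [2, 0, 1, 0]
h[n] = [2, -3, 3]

y[n] = sum_k x[k]*h[n-k]. Output length = len(x) + len(h) - 1 = 4 + 3 - 1 = 6.
y[0] = 2*2 = 4
y[1] = 0*2 + 2*-3 = -6
y[2] = 1*2 + 0*-3 + 2*3 = 8
y[3] = 0*2 + 1*-3 + 0*3 = -3
y[4] = 0*-3 + 1*3 = 3
y[5] = 0*3 = 0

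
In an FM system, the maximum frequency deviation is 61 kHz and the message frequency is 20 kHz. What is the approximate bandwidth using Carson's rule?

Carson's rule: BW = 2*(delta_f + f_m)
= 2*(61 + 20) kHz = 162 kHz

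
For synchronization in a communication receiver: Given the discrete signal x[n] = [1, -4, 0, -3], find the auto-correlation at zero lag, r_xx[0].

The auto-correlation at zero lag r_xx[0] equals the signal energy.
r_xx[0] = sum of x[n]^2 = 1^2 + (-4)^2 + 0^2 + (-3)^2
= 1 + 16 + 0 + 9 = 26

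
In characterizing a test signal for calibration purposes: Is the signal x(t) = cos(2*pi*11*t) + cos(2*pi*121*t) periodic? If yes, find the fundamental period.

f1 = 11 Hz, f2 = 121 Hz
Period T1 = 1/11, T2 = 1/121
Ratio T1/T2 = 121/11, which is rational.
The signal is periodic with fundamental period T = 1/GCD(11,121) = 1/11 s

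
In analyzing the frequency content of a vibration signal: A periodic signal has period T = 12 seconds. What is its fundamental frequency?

The fundamental frequency is the reciprocal of the period.
f = 1/T = 1/(12) = 1/12 Hz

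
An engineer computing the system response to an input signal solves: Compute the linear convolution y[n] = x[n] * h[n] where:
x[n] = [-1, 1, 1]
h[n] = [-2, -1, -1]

y[n] = sum_k x[k]*h[n-k]. Output length = len(x) + len(h) - 1 = 3 + 3 - 1 = 5.
y[0] = -1*-2 = 2
y[1] = 1*-2 + -1*-1 = -1
y[2] = 1*-2 + 1*-1 + -1*-1 = -2
y[3] = 1*-1 + 1*-1 = -2
y[4] = 1*-1 = -1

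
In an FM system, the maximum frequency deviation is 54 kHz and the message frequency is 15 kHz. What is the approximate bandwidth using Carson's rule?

Carson's rule: BW = 2*(delta_f + f_m)
= 2*(54 + 15) kHz = 138 kHz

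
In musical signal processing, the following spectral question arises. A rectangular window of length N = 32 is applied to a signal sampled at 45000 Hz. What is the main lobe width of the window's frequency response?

For a rectangular window of length N,
the main lobe width in frequency is 2*f_s/N.
= 2*45000/32 = 5625/2 Hz
This determines the minimum frequency separation for resolving two sinusoids.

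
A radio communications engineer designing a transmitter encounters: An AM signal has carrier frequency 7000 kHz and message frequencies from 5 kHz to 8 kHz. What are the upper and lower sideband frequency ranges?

Upper sideband (USB) = fc + [fm_low, fm_high] = 7000 + [5, 8] = [7005, 7008] kHz
Lower sideband (LSB) = fc - [fm_high, fm_low] = 7000 - [8, 5] = [6992, 6995] kHz
Total occupied spectrum: 6992 kHz to 7008 kHz (plus carrier at 7000 kHz)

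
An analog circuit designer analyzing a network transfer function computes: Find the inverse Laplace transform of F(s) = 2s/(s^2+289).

Standard pair: s/(s^2+w^2) <-> cos(wt)*u(t)
With k=2, w=17: f(t) = 2*cos(17t)*u(t)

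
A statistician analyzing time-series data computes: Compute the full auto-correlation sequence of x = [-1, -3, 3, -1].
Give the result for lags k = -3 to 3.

r_xx[k] = sum_m x[m]*x[m+k], indexed from 0, for k = -3 to 3:
  r_xx[-3] = x[3]*x[0] = 1
  r_xx[-2] = x[2]*x[0] + x[3]*x[1] = 0
  r_xx[-1] = x[1]*x[0] + x[2]*x[1] + x[3]*x[2] = -9
  r_xx[0] = x[0]*x[0] + x[1]*x[1] + x[2]*x[2] + x[3]*x[3] = 20
  r_xx[1] = x[0]*x[1] + x[1]*x[2] + x[2]*x[3] = -9
  r_xx[2] = x[0]*x[2] + x[1]*x[3] = 0
  r_xx[3] = x[0]*x[3] = 1
r_xx = [1, 0, -9, 20, -9, 0, 1]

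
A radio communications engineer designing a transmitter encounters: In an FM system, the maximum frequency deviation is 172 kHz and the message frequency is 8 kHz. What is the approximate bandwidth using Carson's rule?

Carson's rule: BW = 2*(delta_f + f_m)
= 2*(172 + 8) kHz = 360 kHz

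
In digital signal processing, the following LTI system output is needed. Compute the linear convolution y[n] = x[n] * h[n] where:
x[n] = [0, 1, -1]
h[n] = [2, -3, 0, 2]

y[n] = sum_k x[k]*h[n-k]. Output length = len(x) + len(h) - 1 = 3 + 4 - 1 = 6.
y[0] = 0*2 = 0
y[1] = 1*2 + 0*-3 = 2
y[2] = -1*2 + 1*-3 + 0*0 = -5
y[3] = -1*-3 + 1*0 + 0*2 = 3
y[4] = -1*0 + 1*2 = 2
y[5] = -1*2 = -2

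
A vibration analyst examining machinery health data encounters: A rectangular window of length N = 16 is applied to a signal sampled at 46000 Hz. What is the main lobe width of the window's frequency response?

For a rectangular window of length N,
the main lobe width in frequency is 2*f_s/N.
= 2*46000/16 = 5750 Hz
This determines the minimum frequency separation for resolving two sinusoids.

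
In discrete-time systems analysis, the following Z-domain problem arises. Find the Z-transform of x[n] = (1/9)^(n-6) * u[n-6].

Time-shifting property: if X(z) = Z{x[n]}, then Z{x[n-d]} = z^(-d) * X(z)
X(z) = z/(z - 1/9) for x[n] = (1/9)^n * u[n]
Z{x[n-6]} = z^(-6) * z/(z - 1/9) = z^(-5)/(z - 1/9)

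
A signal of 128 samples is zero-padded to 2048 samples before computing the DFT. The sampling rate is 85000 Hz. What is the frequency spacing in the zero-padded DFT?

Original DFT: N = 128, resolution = f_s/N = 85000/128 = 10625/16 Hz
Zero-padded DFT: N = 2048, resolution = f_s/N = 85000/2048 = 10625/256 Hz
Zero-padding interpolates the spectrum (finer frequency grid)
but does NOT improve the true spectral resolution (ability to resolve close frequencies).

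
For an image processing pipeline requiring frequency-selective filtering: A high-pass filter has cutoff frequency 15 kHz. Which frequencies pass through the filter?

A high-pass filter passes all frequencies above the cutoff frequency 15 kHz and attenuates lower frequencies.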